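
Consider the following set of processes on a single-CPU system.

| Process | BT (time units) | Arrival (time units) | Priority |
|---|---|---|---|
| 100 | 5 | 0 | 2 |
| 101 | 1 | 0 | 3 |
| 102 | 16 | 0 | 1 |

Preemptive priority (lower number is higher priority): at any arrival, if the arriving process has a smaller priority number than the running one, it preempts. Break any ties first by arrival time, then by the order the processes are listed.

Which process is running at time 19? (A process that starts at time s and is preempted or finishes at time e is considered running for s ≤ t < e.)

100

Gantt: | 102 0-16 | 100 16-21 | 101 21-22 |
Completion: 100=21  101=22  102=16
Turnaround (C−A): 100=21  101=22  102=16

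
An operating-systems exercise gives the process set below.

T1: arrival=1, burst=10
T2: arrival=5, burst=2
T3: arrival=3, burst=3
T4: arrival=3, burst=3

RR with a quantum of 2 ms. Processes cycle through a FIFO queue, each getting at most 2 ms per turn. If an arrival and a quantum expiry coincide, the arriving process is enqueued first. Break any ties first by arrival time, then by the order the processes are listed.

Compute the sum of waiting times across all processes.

25

Gantt: | idle 0-1 | T1 1-3 | T3 3-5 | T4 5-7 | T1 7-9 | T2 9-11 | T3 11-12 | T4 12-13 | T1 13-19 |
Completion: T1=19  T2=11  T3=12  T4=13
Waiting = turnaround − burst: T1=8, T2=4, T3=6, T4=7
Total waiting = 8 + 4 + 6 + 7 = 25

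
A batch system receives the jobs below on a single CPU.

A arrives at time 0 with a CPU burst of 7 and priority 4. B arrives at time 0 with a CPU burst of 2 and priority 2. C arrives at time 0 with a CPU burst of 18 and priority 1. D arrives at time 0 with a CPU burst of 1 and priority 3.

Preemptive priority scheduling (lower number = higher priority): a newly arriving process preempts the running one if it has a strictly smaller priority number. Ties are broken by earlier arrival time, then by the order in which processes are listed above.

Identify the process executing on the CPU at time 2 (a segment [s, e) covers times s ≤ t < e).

C

Timeline: | C 0-18 | B 18-20 | D 20-21 | A 21-28 |
Completion: A=28  B=20  C=18  D=21
Turnaround (C−A): A=28  B=20  C=18  D=21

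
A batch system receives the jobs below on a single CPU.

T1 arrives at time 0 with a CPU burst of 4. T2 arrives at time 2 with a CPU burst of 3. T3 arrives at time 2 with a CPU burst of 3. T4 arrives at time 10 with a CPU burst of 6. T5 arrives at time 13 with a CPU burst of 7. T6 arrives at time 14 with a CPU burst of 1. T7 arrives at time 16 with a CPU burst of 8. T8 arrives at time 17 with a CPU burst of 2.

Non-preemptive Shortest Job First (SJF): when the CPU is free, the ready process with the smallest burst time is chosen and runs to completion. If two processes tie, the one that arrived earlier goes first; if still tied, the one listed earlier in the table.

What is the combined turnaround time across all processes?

59

Timeline: | T1 0-4 | T2 4-7 | T3 7-10 | T4 10-16 | T6 16-17 | T8 17-19 | T5 19-26 | T7 26-34 |
Completion: T1=4  T2=7  T3=10  T4=16  T5=26  T6=17  T7=34  T8=19
Turnaround = completion − arrival: T1=4, T2=5, T3=8, T4=6, T5=13, T6=3, T7=18, T8=2
Total turnaround = 4 + 5 + 8 + 6 + 13 + 3 + 18 + 2 = 59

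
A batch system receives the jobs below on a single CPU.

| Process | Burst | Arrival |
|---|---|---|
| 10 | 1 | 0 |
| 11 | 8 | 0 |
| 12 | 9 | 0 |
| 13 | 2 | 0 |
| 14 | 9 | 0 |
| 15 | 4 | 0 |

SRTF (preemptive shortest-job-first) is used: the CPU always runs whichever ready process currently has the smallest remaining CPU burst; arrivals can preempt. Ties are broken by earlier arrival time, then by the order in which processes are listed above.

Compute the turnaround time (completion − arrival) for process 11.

15

Gantt: | 10 0-1 | 13 1-3 | 15 3-7 | 11 7-15 | 12 15-24 | 14 24-33 |
Completion: 10=1  11=15  12=24  13=3  14=33  15=7
Turnaround (C−A): 10=1  11=15  12=24  13=3  14=33  15=7
Turnaround(11) = completion − arrival = 15 − 0 = 15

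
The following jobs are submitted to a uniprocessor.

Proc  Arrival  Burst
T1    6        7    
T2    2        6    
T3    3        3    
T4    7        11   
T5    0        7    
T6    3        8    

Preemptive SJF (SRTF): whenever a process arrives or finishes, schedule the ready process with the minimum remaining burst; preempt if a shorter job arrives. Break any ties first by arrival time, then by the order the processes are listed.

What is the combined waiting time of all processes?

65

Schedule: | T5 0-3 | T3 3-6 | T5 6-10 | T2 10-16 | T1 16-23 | T6 23-31 | T4 31-42 |
Completion: T1=23  T2=16  T3=6  T4=42  T5=10  T6=31
Waiting = turnaround − burst: T1=10, T2=8, T3=0, T4=24, T5=3, T6=20
Total waiting = 10 + 8 + 0 + 24 + 3 + 20 = 65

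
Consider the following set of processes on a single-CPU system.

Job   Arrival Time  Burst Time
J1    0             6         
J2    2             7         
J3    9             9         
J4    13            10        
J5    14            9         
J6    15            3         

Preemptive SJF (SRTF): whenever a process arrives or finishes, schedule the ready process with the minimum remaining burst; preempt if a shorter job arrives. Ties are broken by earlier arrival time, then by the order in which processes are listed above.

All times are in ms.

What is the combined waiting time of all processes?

Gantt: | J1 0-6 | J2 6-13 | J3 13-15 | J6 15-18 | J3 18-25 | J5 25-34 | J4 34-44 |
Completion: J1=6  J2=13  J3=25  J4=44  J5=34  J6=18
Turnaround (C−A): J1=6  J2=11  J3=16  J4=31  J5=20  J6=3
Waiting = turnaround − burst: J1=0, J2=4, J3=7, J4=21, J5=11, J6=0
Total waiting = 0 + 4 + 7 + 21 + 11 + 0 = 43

43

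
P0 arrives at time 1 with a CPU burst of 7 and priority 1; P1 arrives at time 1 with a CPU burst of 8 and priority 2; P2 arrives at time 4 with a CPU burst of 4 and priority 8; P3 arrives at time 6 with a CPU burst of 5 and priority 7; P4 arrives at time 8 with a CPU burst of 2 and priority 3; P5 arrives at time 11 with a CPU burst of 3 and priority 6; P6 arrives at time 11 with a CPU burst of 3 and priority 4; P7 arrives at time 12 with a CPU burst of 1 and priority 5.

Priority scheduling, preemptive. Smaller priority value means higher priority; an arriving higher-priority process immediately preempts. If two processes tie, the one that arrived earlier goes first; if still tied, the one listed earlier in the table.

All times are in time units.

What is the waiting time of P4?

8

Schedule: | idle 0-1 | P0 1-8 | P1 8-16 | P4 16-18 | P6 18-21 | P7 21-22 | P5 22-25 | P3 25-30 | P2 30-34 |
Completion: P0=8  P1=16  P2=34  P3=30  P4=18  P5=25  P6=21  P7=22
Turnaround (C−A): P0=7  P1=15  P2=30  P3=24  P4=10  P5=14  P6=10  P7=10
Waiting(P4) = turnaround − burst = 10 − 2 = 8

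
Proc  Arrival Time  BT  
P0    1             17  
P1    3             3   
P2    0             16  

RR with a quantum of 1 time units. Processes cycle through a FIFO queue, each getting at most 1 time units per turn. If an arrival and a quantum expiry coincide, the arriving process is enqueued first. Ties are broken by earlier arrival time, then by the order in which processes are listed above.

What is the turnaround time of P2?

Timeline: | P2 0-1 | P0 1-2 | P2 2-3 | P0 3-4 | P1 4-5 | P2 5-6 | P0 6-7 | P1 7-8 | P2 8-9 | P0 9-10 | P1 10-11 | P2 11-12 | P0 12-13 | P2 13-14 | P0 14-15 | P2 15-16 | P0 16-17 | P2 17-18 | P0 18-19 | P2 19-20 | P0 20-21 | P2 21-22 | P0 22-23 | P2 23-24 | P0 24-25 | P2 25-26 | P0 26-27 | P2 27-28 | P0 28-29 | P2 29-30 | P0 30-31 | P2 31-32 | P0 32-33 | P2 33-34 | P0 34-36 |
Completion: P0=36  P1=11  P2=34
Turnaround (C−A): P0=35  P1=8  P2=34
Turnaround(P2) = completion − arrival = 34 − 0 = 34

34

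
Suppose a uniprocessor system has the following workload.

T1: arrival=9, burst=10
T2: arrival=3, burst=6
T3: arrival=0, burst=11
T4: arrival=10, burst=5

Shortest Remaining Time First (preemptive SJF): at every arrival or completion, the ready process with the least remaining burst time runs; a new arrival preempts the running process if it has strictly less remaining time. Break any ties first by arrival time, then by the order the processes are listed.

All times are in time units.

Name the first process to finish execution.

T2

Schedule: | T3 0-3 | T2 3-9 | T3 9-10 | T4 10-15 | T3 15-22 | T1 22-32 |
Completion: T1=32  T2=9  T3=22  T4=15
Turnaround (C−A): T1=23  T2=6  T3=22  T4=5
Finish order: T2 → T4 → T3 → T1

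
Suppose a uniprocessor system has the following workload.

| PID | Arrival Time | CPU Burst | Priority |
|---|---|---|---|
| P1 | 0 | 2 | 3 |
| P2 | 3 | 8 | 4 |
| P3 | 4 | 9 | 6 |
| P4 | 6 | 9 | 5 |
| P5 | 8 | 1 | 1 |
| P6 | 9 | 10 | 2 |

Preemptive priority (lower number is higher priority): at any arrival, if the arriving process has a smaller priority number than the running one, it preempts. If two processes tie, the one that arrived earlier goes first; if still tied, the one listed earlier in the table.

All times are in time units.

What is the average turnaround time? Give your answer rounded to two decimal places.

Schedule: | P1 0-2 | idle 2-3 | P2 3-8 | P5 8-9 | P6 9-19 | P2 19-22 | P4 22-31 | P3 31-40 |
Completion: P1=2  P2=22  P3=40  P4=31  P5=9  P6=19
Turnaround (C−A): P1=2  P2=19  P3=36  P4=25  P5=1  P6=10
Turnaround times: P1=2, P2=19, P3=36, P4=25, P5=1, P6=10
Average turnaround = (2+19+36+25+1+10) / 6 = 93/6 = 15.50

15.50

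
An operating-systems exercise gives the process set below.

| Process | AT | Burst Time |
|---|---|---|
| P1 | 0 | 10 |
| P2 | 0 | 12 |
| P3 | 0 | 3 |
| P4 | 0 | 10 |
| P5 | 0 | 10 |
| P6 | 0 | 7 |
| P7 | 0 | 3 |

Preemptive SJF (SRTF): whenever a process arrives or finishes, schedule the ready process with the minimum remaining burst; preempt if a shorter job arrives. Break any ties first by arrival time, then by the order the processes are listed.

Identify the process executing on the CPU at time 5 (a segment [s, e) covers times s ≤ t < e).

Timeline: | P3 0-3 | P7 3-6 | P6 6-13 | P1 13-23 | P4 23-33 | P5 33-43 | P2 43-55 |
Completion: P1=23  P2=55  P3=3  P4=33  P5=43  P6=13  P7=6

P7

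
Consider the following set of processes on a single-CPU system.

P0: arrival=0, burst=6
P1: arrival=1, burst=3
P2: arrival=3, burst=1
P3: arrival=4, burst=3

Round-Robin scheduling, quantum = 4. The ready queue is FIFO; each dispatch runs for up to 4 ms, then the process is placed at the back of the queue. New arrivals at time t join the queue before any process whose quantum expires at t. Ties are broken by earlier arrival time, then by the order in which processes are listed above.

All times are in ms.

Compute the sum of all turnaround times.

Gantt: | P0 0-4 | P1 4-7 | P2 7-8 | P3 8-11 | P0 11-13 |
Completion: P0=13  P1=7  P2=8  P3=11
Turnaround (C−A): P0=13  P1=6  P2=5  P3=7
Turnaround = completion − arrival: P0=13, P1=6, P2=5, P3=7
Total turnaround = 13 + 6 + 5 + 7 = 31

31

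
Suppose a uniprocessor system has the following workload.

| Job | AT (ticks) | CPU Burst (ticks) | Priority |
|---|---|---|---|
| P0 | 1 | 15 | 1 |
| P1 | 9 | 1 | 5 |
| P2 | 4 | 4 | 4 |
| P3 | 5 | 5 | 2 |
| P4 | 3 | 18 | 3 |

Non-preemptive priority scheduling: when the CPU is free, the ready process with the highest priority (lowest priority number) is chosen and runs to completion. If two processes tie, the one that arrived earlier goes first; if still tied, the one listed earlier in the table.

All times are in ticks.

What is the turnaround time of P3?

Schedule: | idle 0-1 | P0 1-16 | P3 16-21 | P4 21-39 | P2 39-43 | P1 43-44 |
Completion: P0=16  P1=44  P2=43  P3=21  P4=39
Turnaround(P3) = completion − arrival = 21 − 5 = 16

16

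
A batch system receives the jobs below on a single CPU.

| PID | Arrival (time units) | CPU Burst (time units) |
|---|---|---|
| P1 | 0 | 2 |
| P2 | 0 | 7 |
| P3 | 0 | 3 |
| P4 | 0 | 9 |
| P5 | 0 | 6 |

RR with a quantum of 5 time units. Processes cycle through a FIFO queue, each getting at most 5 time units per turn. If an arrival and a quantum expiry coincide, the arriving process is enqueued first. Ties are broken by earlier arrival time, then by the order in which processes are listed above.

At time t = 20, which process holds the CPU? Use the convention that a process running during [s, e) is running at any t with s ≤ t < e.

Timeline: | P1 0-2 | P2 2-7 | P3 7-10 | P4 10-15 | P5 15-20 | P2 20-22 | P4 22-26 | P5 26-27 |
Completion: P1=2  P2=22  P3=10  P4=26  P5=27

P2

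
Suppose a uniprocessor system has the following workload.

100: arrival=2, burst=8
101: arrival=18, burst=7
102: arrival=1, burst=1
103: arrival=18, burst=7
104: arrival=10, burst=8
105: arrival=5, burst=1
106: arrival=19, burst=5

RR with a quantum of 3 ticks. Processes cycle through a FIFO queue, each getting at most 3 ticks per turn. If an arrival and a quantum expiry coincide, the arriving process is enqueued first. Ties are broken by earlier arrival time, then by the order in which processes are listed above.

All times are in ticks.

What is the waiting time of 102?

0

Gantt: | idle 0-1 | 102 1-2 | 100 2-5 | 105 5-6 | 100 6-11 | 104 11-19 | 101 19-22 | 103 22-25 | 106 25-28 | 101 28-31 | 103 31-34 | 106 34-36 | 101 36-37 | 103 37-38 |
Completion: 100=11  101=37  102=2  103=38  104=19  105=6  106=36
Waiting(102) = turnaround − burst = 1 − 1 = 0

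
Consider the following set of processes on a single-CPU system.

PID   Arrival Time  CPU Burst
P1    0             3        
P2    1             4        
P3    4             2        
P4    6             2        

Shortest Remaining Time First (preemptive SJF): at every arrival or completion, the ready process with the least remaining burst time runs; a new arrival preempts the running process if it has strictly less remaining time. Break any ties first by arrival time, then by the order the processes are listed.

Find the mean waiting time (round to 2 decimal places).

Gantt: | P1 0-3 | P2 3-4 | P3 4-6 | P4 6-8 | P2 8-11 |
Completion: P1=3  P2=11  P3=6  P4=8
Waiting times: P1=0, P2=6, P3=0, P4=0
Average waiting = (0+6+0+0) / 4 = 6/4 = 1.50

1.50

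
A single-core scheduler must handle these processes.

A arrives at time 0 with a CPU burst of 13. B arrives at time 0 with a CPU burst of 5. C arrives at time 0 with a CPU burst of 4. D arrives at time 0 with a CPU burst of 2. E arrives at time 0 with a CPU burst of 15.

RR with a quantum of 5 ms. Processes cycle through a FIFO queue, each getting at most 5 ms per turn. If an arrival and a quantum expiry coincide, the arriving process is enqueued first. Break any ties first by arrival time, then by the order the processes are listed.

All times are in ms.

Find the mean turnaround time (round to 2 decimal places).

Gantt: | A 0-5 | B 5-10 | C 10-14 | D 14-16 | E 16-21 | A 21-26 | E 26-31 | A 31-34 | E 34-39 |
Completion: A=34  B=10  C=14  D=16  E=39
Turnaround (C−A): A=34  B=10  C=14  D=16  E=39
Turnaround times: A=34, B=10, C=14, D=16, E=39
Average turnaround = (34+10+14+16+39) / 5 = 113/5 = 22.60

22.60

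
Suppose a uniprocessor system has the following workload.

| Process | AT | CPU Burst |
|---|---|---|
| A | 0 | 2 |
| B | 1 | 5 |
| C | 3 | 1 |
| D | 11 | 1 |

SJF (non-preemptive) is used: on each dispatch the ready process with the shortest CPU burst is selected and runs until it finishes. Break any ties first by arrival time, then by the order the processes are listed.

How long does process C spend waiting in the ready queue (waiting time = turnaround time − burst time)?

4

Schedule: | A 0-2 | B 2-7 | C 7-8 | idle 8-11 | D 11-12 |
Completion: A=2  B=7  C=8  D=12
Waiting(C) = turnaround − burst = 5 − 1 = 4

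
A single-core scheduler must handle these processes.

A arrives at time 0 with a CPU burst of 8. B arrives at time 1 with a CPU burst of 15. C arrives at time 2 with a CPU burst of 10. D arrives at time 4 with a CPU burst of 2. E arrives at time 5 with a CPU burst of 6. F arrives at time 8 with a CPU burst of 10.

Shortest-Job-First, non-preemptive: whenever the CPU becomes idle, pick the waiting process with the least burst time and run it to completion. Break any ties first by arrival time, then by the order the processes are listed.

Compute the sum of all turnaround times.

Schedule: | A 0-8 | D 8-10 | E 10-16 | C 16-26 | F 26-36 | B 36-51 |
Completion: A=8  B=51  C=26  D=10  E=16  F=36
Turnaround (C−A): A=8  B=50  C=24  D=6  E=11  F=28
Turnaround = completion − arrival: A=8, B=50, C=24, D=6, E=11, F=28
Total turnaround = 8 + 50 + 24 + 6 + 11 + 28 = 127

127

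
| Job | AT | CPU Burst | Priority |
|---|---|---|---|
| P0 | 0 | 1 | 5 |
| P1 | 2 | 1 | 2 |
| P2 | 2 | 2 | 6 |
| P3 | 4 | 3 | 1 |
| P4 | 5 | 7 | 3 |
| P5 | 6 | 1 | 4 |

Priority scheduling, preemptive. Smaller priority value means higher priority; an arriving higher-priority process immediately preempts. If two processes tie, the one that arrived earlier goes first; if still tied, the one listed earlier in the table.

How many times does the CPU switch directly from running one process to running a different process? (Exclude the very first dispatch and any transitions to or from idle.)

5

Schedule: | P0 0-1 | idle 1-2 | P1 2-3 | P2 3-4 | P3 4-7 | P4 7-14 | P5 14-15 | P2 15-16 |
Completion: P0=1  P1=3  P2=16  P3=7  P4=14  P5=15
Turnaround (C−A): P0=1  P1=1  P2=14  P3=3  P4=9  P5=9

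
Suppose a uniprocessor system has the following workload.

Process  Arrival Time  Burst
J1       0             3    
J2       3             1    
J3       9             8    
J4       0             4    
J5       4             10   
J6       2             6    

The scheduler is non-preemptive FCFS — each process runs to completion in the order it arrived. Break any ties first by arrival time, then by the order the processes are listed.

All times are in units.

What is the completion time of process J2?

14

Timeline: | J1 0-3 | J4 3-7 | J6 7-13 | J2 13-14 | J5 14-24 | J3 24-32 |
Completion: J1=3  J2=14  J3=32  J4=7  J5=24  J6=13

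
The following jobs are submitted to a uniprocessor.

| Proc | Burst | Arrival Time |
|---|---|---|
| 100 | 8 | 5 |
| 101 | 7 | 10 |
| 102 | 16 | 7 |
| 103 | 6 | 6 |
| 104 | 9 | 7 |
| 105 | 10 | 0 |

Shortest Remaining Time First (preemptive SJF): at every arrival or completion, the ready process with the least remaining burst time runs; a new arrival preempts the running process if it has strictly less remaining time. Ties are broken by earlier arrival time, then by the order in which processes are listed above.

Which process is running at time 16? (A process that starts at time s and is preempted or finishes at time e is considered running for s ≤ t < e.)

101

Schedule: | 105 0-10 | 103 10-16 | 101 16-23 | 100 23-31 | 104 31-40 | 102 40-56 |
Completion: 100=31  101=23  102=56  103=16  104=40  105=10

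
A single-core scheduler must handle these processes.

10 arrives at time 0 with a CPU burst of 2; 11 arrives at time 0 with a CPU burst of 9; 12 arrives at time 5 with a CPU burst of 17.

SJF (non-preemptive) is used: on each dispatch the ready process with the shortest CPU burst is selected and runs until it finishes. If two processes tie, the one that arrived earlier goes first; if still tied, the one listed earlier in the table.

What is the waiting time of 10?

Timeline: | 10 0-2 | 11 2-11 | 12 11-28 |
Completion: 10=2  11=11  12=28
Turnaround (C−A): 10=2  11=11  12=23
Waiting(10) = turnaround − burst = 2 − 2 = 0

0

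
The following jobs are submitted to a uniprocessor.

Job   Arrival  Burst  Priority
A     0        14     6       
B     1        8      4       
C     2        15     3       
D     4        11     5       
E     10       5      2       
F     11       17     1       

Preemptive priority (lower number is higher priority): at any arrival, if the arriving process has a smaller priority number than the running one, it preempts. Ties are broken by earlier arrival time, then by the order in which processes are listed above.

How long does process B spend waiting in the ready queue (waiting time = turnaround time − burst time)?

37

Schedule: | A 0-1 | B 1-2 | C 2-10 | E 10-11 | F 11-28 | E 28-32 | C 32-39 | B 39-46 | D 46-57 | A 57-70 |
Completion: A=70  B=46  C=39  D=57  E=32  F=28
Waiting(B) = turnaround − burst = 45 − 8 = 37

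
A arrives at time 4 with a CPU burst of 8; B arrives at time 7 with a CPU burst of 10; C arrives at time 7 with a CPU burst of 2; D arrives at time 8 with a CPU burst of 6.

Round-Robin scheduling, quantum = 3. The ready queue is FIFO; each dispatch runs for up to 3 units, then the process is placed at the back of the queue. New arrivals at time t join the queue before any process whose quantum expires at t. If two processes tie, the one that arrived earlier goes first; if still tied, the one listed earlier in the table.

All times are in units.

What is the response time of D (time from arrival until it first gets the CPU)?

7

Gantt: | idle 0-4 | A 4-7 | B 7-10 | C 10-12 | A 12-15 | D 15-18 | B 18-21 | A 21-23 | D 23-26 | B 26-30 |
Completion: A=23  B=30  C=12  D=26
Turnaround (C−A): A=19  B=23  C=5  D=18
Response(D) = first start − arrival = 15 − 8 = 7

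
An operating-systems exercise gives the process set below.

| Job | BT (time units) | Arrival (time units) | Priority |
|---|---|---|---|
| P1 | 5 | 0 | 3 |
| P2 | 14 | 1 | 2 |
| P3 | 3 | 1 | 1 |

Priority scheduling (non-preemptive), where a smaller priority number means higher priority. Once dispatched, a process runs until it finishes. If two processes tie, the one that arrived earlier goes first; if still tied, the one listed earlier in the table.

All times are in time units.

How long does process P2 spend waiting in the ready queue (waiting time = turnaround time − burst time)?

Schedule: | P1 0-5 | P3 5-8 | P2 8-22 |
Completion: P1=5  P2=22  P3=8
Waiting(P2) = turnaround − burst = 21 − 14 = 7

7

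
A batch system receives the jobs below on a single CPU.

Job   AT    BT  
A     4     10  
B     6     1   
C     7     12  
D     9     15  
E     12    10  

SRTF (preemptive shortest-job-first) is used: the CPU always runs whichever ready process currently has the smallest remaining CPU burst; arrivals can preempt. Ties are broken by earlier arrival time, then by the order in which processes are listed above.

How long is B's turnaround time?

Schedule: | idle 0-4 | A 4-6 | B 6-7 | A 7-15 | E 15-25 | C 25-37 | D 37-52 |
Completion: A=15  B=7  C=37  D=52  E=25
Turnaround (C−A): A=11  B=1  C=30  D=43  E=13
Turnaround(B) = completion − arrival = 7 − 6 = 1

1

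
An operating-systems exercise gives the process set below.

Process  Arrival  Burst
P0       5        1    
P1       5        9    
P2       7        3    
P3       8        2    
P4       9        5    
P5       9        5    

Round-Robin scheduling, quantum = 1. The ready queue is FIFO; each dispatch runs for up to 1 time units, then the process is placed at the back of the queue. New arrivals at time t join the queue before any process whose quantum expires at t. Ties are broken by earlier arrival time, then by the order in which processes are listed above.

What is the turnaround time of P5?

18

Gantt: | idle 0-5 | P0 5-6 | P1 6-7 | P2 7-8 | P1 8-9 | P3 9-10 | P2 10-11 | P4 11-12 | P5 12-13 | P1 13-14 | P3 14-15 | P2 15-16 | P4 16-17 | P5 17-18 | P1 18-19 | P4 19-20 | P5 20-21 | P1 21-22 | P4 22-23 | P5 23-24 | P1 24-25 | P4 25-26 | P5 26-27 | P1 27-30 |
Completion: P0=6  P1=30  P2=16  P3=15  P4=26  P5=27
Turnaround(P5) = completion − arrival = 27 − 9 = 18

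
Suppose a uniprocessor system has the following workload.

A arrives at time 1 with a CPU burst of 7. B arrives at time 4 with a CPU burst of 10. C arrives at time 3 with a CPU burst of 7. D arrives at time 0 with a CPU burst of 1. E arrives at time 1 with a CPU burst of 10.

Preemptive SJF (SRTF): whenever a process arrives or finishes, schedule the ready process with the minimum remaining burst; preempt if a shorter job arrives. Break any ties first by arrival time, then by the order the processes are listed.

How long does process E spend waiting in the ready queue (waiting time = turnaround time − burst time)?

Timeline: | D 0-1 | A 1-8 | C 8-15 | E 15-25 | B 25-35 |
Completion: A=8  B=35  C=15  D=1  E=25
Turnaround (C−A): A=7  B=31  C=12  D=1  E=24
Waiting(E) = turnaround − burst = 24 − 10 = 14

14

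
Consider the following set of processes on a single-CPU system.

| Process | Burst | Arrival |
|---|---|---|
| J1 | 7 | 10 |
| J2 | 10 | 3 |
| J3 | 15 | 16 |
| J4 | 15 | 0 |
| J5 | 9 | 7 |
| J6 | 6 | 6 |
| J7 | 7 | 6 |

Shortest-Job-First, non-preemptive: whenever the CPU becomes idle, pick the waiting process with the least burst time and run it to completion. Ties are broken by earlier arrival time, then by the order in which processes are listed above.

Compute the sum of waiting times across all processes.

149

Gantt: | J4 0-15 | J6 15-21 | J7 21-28 | J1 28-35 | J5 35-44 | J2 44-54 | J3 54-69 |
Completion: J1=35  J2=54  J3=69  J4=15  J5=44  J6=21  J7=28
Waiting = turnaround − burst: J1=18, J2=41, J3=38, J4=0, J5=28, J6=9, J7=15
Total waiting = 18 + 41 + 38 + 0 + 28 + 9 + 15 = 149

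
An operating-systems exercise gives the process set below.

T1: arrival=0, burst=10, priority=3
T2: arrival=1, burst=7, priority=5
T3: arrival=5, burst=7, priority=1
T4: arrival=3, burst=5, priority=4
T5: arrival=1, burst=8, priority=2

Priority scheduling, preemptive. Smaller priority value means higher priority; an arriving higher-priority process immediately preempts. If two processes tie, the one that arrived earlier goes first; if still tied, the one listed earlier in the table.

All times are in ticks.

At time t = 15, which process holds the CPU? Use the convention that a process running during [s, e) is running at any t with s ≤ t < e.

T5

Schedule: | T1 0-1 | T5 1-5 | T3 5-12 | T5 12-16 | T1 16-25 | T4 25-30 | T2 30-37 |
Completion: T1=25  T2=37  T3=12  T4=30  T5=16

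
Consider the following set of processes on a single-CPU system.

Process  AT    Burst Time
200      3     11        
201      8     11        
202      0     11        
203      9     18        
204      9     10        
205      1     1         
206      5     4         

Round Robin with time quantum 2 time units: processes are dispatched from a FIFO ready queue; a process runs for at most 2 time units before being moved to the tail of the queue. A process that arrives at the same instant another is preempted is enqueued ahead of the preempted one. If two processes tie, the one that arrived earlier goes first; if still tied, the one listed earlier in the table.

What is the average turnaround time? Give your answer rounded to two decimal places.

37.57

Schedule: | 202 0-2 | 205 2-3 | 202 3-5 | 200 5-7 | 206 7-9 | 202 9-11 | 200 11-13 | 201 13-15 | 203 15-17 | 204 17-19 | 206 19-21 | 202 21-23 | 200 23-25 | 201 25-27 | 203 27-29 | 204 29-31 | 202 31-33 | 200 33-35 | 201 35-37 | 203 37-39 | 204 39-41 | 202 41-42 | 200 42-44 | 201 44-46 | 203 46-48 | 204 48-50 | 200 50-51 | 201 51-53 | 203 53-55 | 204 55-57 | 201 57-58 | 203 58-66 |
Completion: 200=51  201=58  202=42  203=66  204=57  205=3  206=21
Turnaround (C−A): 200=48  201=50  202=42  203=57  204=48  205=2  206=16
Turnaround times: 200=48, 201=50, 202=42, 203=57, 204=48, 205=2, 206=16
Average turnaround = (48+50+42+57+48+2+16) / 7 = 263/7 = 37.57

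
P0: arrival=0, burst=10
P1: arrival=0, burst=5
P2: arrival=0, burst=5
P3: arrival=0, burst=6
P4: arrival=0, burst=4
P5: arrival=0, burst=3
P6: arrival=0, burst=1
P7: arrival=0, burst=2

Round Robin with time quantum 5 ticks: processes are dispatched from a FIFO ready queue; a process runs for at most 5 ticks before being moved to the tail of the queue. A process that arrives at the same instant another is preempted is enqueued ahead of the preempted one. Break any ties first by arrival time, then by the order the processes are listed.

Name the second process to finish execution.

Schedule: | P0 0-5 | P1 5-10 | P2 10-15 | P3 15-20 | P4 20-24 | P5 24-27 | P6 27-28 | P7 28-30 | P0 30-35 | P3 35-36 |
Completion: P0=35  P1=10  P2=15  P3=36  P4=24  P5=27  P6=28  P7=30
Turnaround (C−A): P0=35  P1=10  P2=15  P3=36  P4=24  P5=27  P6=28  P7=30
Finish order: P1 → P2 → P4 → P5 → P6 → P7 → P0 → P3

P2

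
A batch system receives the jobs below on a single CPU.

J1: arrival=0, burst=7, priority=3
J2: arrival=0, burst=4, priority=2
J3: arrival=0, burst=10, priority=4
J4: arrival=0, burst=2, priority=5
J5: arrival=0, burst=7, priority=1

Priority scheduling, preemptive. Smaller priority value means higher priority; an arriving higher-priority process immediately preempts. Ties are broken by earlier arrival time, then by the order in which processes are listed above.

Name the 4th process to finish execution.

J3

Gantt: | J5 0-7 | J2 7-11 | J1 11-18 | J3 18-28 | J4 28-30 |
Completion: J1=18  J2=11  J3=28  J4=30  J5=7
Finish order: J5 → J2 → J1 → J3 → J4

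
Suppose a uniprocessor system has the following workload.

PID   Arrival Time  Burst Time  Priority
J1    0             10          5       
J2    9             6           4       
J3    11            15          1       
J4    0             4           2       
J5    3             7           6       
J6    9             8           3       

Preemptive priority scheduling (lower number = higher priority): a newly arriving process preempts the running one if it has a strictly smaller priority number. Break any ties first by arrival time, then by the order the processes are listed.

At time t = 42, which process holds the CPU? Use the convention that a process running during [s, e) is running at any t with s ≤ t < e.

Timeline: | J4 0-4 | J1 4-9 | J6 9-11 | J3 11-26 | J6 26-32 | J2 32-38 | J1 38-43 | J5 43-50 |
Completion: J1=43  J2=38  J3=26  J4=4  J5=50  J6=32

J1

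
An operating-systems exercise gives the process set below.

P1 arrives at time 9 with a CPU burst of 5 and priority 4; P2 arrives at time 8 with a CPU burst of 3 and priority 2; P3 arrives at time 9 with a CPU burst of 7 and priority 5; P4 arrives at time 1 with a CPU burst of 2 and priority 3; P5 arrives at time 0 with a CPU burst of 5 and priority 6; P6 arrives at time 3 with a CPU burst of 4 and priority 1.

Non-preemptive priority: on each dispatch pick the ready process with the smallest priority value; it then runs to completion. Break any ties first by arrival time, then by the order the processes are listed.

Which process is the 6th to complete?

P3

Gantt: | P5 0-5 | P6 5-9 | P2 9-12 | P4 12-14 | P1 14-19 | P3 19-26 |
Completion: P1=19  P2=12  P3=26  P4=14  P5=5  P6=9
Turnaround (C−A): P1=10  P2=4  P3=17  P4=13  P5=5  P6=6
Finish order: P5 → P6 → P2 → P4 → P1 → P3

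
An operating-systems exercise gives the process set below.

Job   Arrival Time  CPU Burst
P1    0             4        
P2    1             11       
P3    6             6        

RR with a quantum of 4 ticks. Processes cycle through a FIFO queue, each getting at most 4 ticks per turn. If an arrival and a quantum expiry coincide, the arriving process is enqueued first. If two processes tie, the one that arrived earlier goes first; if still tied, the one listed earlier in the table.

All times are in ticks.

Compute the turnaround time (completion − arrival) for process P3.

12

Gantt: | P1 0-4 | P2 4-8 | P3 8-12 | P2 12-16 | P3 16-18 | P2 18-21 |
Completion: P1=4  P2=21  P3=18
Turnaround (C−A): P1=4  P2=20  P3=12
Turnaround(P3) = completion − arrival = 18 − 6 = 12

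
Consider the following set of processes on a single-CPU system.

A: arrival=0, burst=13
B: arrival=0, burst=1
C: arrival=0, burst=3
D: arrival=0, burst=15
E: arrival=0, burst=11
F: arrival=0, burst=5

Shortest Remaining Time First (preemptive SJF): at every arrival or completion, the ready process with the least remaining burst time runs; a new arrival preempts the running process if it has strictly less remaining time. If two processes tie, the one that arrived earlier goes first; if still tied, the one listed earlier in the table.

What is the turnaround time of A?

Gantt: | B 0-1 | C 1-4 | F 4-9 | E 9-20 | A 20-33 | D 33-48 |
Completion: A=33  B=1  C=4  D=48  E=20  F=9
Turnaround(A) = completion − arrival = 33 − 0 = 33

33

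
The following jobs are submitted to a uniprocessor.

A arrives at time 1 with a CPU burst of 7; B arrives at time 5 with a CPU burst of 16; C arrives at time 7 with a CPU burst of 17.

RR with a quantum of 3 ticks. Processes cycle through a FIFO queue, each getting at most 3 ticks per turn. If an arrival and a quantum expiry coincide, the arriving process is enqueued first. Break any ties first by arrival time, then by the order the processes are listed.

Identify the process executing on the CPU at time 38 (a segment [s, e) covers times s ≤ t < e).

B

Gantt: | idle 0-1 | A 1-7 | B 7-10 | C 10-13 | A 13-14 | B 14-17 | C 17-20 | B 20-23 | C 23-26 | B 26-29 | C 29-32 | B 32-35 | C 35-38 | B 38-39 | C 39-41 |
Completion: A=14  B=39  C=41
Turnaround (C−A): A=13  B=34  C=34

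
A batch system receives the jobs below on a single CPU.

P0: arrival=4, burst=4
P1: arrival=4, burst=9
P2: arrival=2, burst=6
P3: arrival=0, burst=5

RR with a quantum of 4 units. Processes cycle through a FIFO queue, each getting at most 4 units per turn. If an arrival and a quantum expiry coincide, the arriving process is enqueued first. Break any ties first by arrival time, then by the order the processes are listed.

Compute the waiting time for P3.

12

Schedule: | P3 0-4 | P2 4-8 | P0 8-12 | P1 12-16 | P3 16-17 | P2 17-19 | P1 19-24 |
Completion: P0=12  P1=24  P2=19  P3=17
Turnaround (C−A): P0=8  P1=20  P2=17  P3=17
Waiting(P3) = turnaround − burst = 17 − 5 = 12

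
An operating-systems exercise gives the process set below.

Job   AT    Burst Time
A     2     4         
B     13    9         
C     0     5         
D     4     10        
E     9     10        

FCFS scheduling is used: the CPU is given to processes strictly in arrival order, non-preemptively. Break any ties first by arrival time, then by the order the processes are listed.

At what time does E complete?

29

Timeline: | C 0-5 | A 5-9 | D 9-19 | E 19-29 | B 29-38 |
Completion: A=9  B=38  C=5  D=19  E=29
Turnaround (C−A): A=7  B=25  C=5  D=15  E=20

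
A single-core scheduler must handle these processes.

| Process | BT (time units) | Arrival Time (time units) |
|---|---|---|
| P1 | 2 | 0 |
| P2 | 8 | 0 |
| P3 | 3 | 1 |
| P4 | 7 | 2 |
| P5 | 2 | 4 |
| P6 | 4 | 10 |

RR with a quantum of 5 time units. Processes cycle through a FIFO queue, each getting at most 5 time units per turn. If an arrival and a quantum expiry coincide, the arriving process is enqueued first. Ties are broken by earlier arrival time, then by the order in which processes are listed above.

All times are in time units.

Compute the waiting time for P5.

11

Timeline: | P1 0-2 | P2 2-7 | P3 7-10 | P4 10-15 | P5 15-17 | P2 17-20 | P6 20-24 | P4 24-26 |
Completion: P1=2  P2=20  P3=10  P4=26  P5=17  P6=24
Waiting(P5) = turnaround − burst = 13 − 2 = 11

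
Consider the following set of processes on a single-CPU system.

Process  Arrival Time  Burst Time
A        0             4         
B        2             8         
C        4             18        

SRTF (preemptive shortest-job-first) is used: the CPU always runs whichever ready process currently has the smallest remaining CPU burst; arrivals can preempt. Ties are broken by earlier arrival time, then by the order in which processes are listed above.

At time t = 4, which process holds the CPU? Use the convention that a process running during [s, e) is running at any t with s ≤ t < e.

B

Timeline: | A 0-4 | B 4-12 | C 12-30 |
Completion: A=4  B=12  C=30
Turnaround (C−A): A=4  B=10  C=26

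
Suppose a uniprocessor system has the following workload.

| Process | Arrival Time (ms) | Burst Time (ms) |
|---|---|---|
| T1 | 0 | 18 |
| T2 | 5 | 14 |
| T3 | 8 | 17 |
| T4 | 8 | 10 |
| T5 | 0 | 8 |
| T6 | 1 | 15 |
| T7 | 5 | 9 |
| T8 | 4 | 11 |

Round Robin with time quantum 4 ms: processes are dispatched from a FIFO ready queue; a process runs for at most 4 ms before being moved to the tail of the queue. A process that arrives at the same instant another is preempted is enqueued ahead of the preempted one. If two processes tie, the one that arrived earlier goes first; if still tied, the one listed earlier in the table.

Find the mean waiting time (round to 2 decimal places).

Timeline: | T1 0-4 | T5 4-8 | T6 8-12 | T8 12-16 | T1 16-20 | T2 20-24 | T7 24-28 | T3 28-32 | T4 32-36 | T5 36-40 | T6 40-44 | T8 44-48 | T1 48-52 | T2 52-56 | T7 56-60 | T3 60-64 | T4 64-68 | T6 68-72 | T8 72-75 | T1 75-79 | T2 79-83 | T7 83-84 | T3 84-88 | T4 88-90 | T6 90-93 | T1 93-95 | T2 95-97 | T3 97-102 |
Completion: T1=95  T2=97  T3=102  T4=90  T5=40  T6=93  T7=84  T8=75
Turnaround (C−A): T1=95  T2=92  T3=94  T4=82  T5=40  T6=92  T7=79  T8=71
Waiting times: T1=77, T2=78, T3=77, T4=72, T5=32, T6=77, T7=70, T8=60
Average waiting = (77+78+77+72+32+77+70+60) / 8 = 543/8 = 67.88

67.88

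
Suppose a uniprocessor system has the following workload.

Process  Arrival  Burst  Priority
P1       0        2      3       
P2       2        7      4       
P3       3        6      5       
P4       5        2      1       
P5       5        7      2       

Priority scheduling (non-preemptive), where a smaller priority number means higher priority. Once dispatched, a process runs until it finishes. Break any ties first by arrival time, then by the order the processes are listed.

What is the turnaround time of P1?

2

Timeline: | P1 0-2 | P2 2-9 | P4 9-11 | P5 11-18 | P3 18-24 |
Completion: P1=2  P2=9  P3=24  P4=11  P5=18
Turnaround(P1) = completion − arrival = 2 − 0 = 2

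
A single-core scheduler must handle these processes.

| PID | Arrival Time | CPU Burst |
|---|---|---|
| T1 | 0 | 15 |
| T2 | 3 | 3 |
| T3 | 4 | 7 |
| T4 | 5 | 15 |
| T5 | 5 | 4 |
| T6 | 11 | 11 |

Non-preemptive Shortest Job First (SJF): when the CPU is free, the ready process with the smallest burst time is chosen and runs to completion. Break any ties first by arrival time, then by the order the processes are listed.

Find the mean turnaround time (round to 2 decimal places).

25.17

Schedule: | T1 0-15 | T2 15-18 | T5 18-22 | T3 22-29 | T6 29-40 | T4 40-55 |
Completion: T1=15  T2=18  T3=29  T4=55  T5=22  T6=40
Turnaround times: T1=15, T2=15, T3=25, T4=50, T5=17, T6=29
Average turnaround = (15+15+25+50+17+29) / 6 = 151/6 = 25.17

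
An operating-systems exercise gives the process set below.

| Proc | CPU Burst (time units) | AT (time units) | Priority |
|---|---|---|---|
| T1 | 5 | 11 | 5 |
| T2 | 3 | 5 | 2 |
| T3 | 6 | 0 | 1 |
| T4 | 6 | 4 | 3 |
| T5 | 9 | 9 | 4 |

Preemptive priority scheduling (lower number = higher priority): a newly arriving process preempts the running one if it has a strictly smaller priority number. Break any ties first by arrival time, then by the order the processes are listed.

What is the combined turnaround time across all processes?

54

Gantt: | T3 0-6 | T2 6-9 | T4 9-15 | T5 15-24 | T1 24-29 |
Completion: T1=29  T2=9  T3=6  T4=15  T5=24
Turnaround (C−A): T1=18  T2=4  T3=6  T4=11  T5=15
Turnaround = completion − arrival: T1=18, T2=4, T3=6, T4=11, T5=15
Total turnaround = 18 + 4 + 6 + 11 + 15 = 54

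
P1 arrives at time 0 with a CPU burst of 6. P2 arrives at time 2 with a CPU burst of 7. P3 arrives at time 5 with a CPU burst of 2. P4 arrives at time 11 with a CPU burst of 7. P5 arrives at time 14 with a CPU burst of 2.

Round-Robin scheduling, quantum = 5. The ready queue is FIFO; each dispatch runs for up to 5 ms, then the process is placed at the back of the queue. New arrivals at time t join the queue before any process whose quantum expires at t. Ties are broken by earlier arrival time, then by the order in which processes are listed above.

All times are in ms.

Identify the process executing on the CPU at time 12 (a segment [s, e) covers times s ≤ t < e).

Schedule: | P1 0-5 | P2 5-10 | P3 10-12 | P1 12-13 | P2 13-15 | P4 15-20 | P5 20-22 | P4 22-24 |
Completion: P1=13  P2=15  P3=12  P4=24  P5=22
Turnaround (C−A): P1=13  P2=13  P3=7  P4=13  P5=8

P1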